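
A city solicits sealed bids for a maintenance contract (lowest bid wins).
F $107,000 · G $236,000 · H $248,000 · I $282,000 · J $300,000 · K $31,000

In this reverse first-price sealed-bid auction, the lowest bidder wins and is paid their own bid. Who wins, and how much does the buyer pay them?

K is paid $31,000

Rule: the lowest bidder wins and is paid their own bid.
Sorting bids: 31,000 (K) < 107,000 (F) < 236,000 (G) < 248,000 (H) < 282,000 (I) < 300,000 (J)
First-price: K is paid what they bid, $31,000.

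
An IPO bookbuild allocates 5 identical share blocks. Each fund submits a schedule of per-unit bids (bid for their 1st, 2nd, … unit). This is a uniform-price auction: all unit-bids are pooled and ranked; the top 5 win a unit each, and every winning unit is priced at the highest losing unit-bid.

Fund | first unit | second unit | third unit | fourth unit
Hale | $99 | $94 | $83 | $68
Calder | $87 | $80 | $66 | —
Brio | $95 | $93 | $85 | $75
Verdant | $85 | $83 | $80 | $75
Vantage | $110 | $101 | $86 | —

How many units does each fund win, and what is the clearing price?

Brio 1, Hale 2, Vantage 2; clearing price $93

All unit-bids, highest first — top 5: 110 (Vantage-1), 101 (Vantage-2), 99 (Hale-1), 95 (Brio-1), 94 (Hale-2)
The (k+1)-th unit-bid is $93.
Allocation: Brio 1, Hale 2, Vantage 2.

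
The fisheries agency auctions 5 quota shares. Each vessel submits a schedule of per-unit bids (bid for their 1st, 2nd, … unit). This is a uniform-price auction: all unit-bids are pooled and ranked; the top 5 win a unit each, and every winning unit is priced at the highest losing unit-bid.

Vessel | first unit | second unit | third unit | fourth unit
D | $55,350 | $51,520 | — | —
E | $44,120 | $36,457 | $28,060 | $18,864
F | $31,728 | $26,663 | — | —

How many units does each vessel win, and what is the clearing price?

D 2, E 2, F 1; clearing price $28,060

Merging the schedules and taking the best 5: 55,350 (D-1), 51,520 (D-2), 44,120 (E-1), 36,457 (E-2), 31,728 (F-1)
First bid not allocated: $28,060.
Allocation: D 2, E 2, F 1.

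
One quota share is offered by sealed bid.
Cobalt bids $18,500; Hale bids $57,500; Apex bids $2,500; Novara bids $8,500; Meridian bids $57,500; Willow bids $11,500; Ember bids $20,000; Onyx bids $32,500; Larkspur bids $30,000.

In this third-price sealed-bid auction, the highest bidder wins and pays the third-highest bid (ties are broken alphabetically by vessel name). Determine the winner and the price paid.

Hale pays $32,500

Rule: the highest bidder wins and pays the third-highest bid.
Bids ranked: 57,500 (Hale) > 57,500 (Meridian) > 32,500 (Onyx) > 30,000 (Larkspur) > 20,000 (Ember) > 18,500 (Cobalt) > …
Tie at $57,500 → Hale wins by tie-break.
Hale is highest; pays the third-highest bid, $32,500.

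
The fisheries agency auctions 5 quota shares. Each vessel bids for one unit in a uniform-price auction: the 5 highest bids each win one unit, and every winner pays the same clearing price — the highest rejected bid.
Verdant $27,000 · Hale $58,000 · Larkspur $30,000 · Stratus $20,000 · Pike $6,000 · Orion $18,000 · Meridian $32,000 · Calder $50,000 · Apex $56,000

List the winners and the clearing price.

Bids ranked high→low: 58,000 (Hale), 56,000 (Apex), 50,000 (Calder), 32,000 (Meridian), 30,000 (Larkspur), 27,000 (Verdant), 20,000 (Stratus), …
The 5 highest are Hale, Apex, Calder, Meridian, Larkspur.
First losing bid is Verdant's $27,000, which sets the uniform price.

Hale, Apex, Calder, Meridian, Larkspur; each pays $27,000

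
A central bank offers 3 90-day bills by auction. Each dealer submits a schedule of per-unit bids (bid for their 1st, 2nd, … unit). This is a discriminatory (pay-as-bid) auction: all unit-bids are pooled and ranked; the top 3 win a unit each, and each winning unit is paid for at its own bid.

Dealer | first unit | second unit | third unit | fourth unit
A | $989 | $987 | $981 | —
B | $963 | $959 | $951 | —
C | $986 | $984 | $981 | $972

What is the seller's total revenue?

Total revenue: $2,962

Pooled unit-bids ranked (top 3): 989 (A-1), 987 (A-2), 986 (C-1)
Next rejected bid: $984 (not a price — pay-as-bid).
Each winning unit pays its own bid.
Revenue = 989 + 987 + 986 = $2,962.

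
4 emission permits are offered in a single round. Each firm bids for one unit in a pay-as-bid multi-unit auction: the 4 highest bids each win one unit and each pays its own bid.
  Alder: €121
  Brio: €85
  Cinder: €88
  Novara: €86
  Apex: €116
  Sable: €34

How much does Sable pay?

Sable pays €0

Ordering the bids: 121 (Alder), 116 (Apex), 88 (Cinder), 86 (Novara), 85 (Brio), 34 (Sable)
The 4 highest are Alder, Apex, Cinder, Novara.
Sable does not win → €0.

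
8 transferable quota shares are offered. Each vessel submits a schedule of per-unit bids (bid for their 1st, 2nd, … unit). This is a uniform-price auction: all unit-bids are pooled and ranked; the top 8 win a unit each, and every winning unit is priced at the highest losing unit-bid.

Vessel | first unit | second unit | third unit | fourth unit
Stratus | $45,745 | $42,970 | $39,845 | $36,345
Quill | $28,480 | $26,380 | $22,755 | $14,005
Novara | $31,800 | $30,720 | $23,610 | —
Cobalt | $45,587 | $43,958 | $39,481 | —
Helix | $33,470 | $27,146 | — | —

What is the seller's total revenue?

Merging the schedules and taking the best 8: 45,745 (Stratus-1), 45,587 (Cobalt-1), 43,958 (Cobalt-2), 42,970 (Stratus-2), 39,845 (Stratus-3), 39,481 (Cobalt-3), 36,345 (Stratus-4), 33,470 (Helix-1)
First bid not allocated: $31,800.
Allocation: Cobalt 3, Helix 1, Stratus 4. Every unit priced at $31,800.
Revenue = 8 × 31,800 = $254,400.

Total revenue: $254,400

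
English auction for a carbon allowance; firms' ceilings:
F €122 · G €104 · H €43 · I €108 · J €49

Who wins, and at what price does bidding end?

Ascending (English) auction: the price rises until one bidder remains; the winner pays the price at which the last rival dropped out.
Sorting limits: 122 (F) > 108 (I) > 104 (G) > 49 (J) > 43 (H)
Once the price passes €108, only F is left; the hammer falls at I's limit of €108.

F wins at €108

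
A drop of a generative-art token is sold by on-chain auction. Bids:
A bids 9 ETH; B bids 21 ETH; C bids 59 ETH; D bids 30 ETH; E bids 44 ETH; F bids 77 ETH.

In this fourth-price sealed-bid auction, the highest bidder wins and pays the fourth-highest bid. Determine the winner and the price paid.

F pays 30 ETH

Rule: the highest bidder wins and pays the fourth-highest bid.
Sorting bids: 77 (F) > 59 (C) > 44 (E) > 30 (D) > 21 (B) > 9 (A)
F is highest; pays the fourth-highest bid, 30 ETH.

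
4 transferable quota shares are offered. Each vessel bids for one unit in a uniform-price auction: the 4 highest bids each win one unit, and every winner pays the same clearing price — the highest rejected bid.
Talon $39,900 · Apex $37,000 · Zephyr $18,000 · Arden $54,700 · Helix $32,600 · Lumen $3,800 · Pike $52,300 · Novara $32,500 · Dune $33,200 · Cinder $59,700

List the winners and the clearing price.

Cinder, Arden, Pike, Talon; each pays $37,000

Ordering the bids: 59,700 (Cinder), 54,700 (Arden), 52,300 (Pike), 39,900 (Talon), 37,000 (Apex), 33,200 (Dune), …
Top 4: Cinder, Arden, Pike, Talon.
Clearing price = highest rejected bid = $37,000.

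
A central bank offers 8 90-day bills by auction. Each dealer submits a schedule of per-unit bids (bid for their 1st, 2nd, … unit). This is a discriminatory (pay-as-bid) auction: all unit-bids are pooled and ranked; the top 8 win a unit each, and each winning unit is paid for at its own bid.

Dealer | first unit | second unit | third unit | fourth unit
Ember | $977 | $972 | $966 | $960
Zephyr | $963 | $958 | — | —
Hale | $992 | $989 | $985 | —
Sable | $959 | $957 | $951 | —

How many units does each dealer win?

Ember 4, Hale 3, Zephyr 1

Pooled unit-bids ranked (top 8): 992 (Hale-1), 989 (Hale-2), 985 (Hale-3), 977 (Ember-1), 972 (Ember-2), 966 (Ember-3), 963 (Zephyr-1), 960 (Ember-4)
Next rejected bid: $959 (not a price — pay-as-bid).
Allocation: Ember 4, Hale 3, Zephyr 1.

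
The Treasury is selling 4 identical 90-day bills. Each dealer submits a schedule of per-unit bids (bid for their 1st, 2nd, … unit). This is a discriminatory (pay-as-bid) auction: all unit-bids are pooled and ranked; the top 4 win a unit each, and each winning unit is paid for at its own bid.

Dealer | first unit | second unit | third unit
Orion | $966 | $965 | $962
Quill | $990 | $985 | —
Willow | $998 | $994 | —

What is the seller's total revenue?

Total revenue: $3,967

All unit-bids, highest first — top 4: 998 (Willow-1), 994 (Willow-2), 990 (Quill-1), 985 (Quill-2)
Next rejected bid: $966 (not a price — pay-as-bid).
Each winning unit pays its own bid.
Revenue = 998 + 994 + 990 + 985 = $3,967.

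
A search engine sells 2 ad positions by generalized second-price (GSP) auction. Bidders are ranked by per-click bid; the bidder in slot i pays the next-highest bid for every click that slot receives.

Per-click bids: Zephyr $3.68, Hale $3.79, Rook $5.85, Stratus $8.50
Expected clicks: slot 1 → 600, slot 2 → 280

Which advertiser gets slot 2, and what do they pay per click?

Sorting advertisers: $8.50 (Stratus) > $5.85 (Rook) > $3.79 (Hale) > …
Slot 2 goes to the second-ranked bidder, Rook, who pays the next bid down: $3.79/click.

Rook; $3.79 per click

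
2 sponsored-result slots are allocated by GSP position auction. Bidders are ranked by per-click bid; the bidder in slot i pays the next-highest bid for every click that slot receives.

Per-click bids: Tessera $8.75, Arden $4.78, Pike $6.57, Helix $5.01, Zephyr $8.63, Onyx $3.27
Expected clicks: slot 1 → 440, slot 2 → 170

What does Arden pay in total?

Arden pays $0.00

Per-click bids in order: $8.75 (Tessera) > $8.63 (Zephyr) > $6.57 (Pike) > …
Arden ranks below slot 2 → no slot, pays nothing.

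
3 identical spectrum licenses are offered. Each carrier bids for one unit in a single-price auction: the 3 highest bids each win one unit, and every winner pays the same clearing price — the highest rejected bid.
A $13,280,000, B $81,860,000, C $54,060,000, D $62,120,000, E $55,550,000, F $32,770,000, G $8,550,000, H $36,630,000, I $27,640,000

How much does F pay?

F pays $0

Bids ranked high→low: 81,860,000 (B), 62,120,000 (D), 55,550,000 (E), 54,060,000 (C), 36,630,000 (H), …
Winners (3 units): B, D, E.
First losing bid is C's $54,060,000, which sets the uniform price.
F does not win → pays $0.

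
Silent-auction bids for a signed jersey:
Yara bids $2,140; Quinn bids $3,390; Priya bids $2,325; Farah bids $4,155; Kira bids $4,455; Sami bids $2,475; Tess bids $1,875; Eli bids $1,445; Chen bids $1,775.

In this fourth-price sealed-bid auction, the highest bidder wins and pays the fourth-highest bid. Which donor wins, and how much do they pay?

Bids in order: 4,455 (Kira) > 4,155 (Farah) > 3,390 (Quinn) > 2,475 (Sami) > 2,325 (Priya) > 2,140 (Yara) > …
Kira is highest; pays the fourth-highest bid, $2,475.

Kira pays $2,475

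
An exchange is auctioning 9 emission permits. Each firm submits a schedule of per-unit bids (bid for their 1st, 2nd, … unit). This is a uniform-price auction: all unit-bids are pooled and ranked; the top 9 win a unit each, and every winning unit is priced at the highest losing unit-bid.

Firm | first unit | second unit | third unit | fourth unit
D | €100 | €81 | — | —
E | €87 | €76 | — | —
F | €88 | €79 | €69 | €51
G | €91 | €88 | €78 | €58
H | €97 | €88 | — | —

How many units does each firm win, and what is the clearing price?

All unit-bids, highest first — top 9: 100 (D-1), 97 (H-1), 91 (G-1), 88 (F-1), 88 (G-2), 88 (H-2), 87 (E-1), 81 (D-2), 79 (F-2)
The (k+1)-th unit-bid is €78.
Allocation: D 2, E 1, F 2, G 2, H 2.

D 2, E 1, F 2, G 2, H 2; clearing price €78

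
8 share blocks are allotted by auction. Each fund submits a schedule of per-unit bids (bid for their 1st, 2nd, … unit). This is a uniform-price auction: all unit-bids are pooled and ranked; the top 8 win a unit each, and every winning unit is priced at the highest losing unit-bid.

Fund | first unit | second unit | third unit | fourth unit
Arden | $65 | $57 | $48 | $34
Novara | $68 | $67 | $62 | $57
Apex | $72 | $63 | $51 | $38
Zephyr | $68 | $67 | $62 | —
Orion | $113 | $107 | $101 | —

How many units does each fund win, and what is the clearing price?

All unit-bids, highest first — top 8: 113 (Orion-1), 107 (Orion-2), 101 (Orion-3), 72 (Apex-1), 68 (Novara-1), 68 (Zephyr-1), 67 (Novara-2), 67 (Zephyr-2)
First bid not allocated: $65.
Allocation: Apex 1, Novara 2, Orion 3, Zephyr 2.

Apex 1, Novara 2, Orion 3, Zephyr 2; clearing price $65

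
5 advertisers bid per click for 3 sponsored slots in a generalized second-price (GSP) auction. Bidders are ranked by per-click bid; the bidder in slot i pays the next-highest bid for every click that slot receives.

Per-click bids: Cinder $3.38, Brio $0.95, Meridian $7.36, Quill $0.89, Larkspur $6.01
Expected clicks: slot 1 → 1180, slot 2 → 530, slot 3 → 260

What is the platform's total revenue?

Per-click bids in order: $7.36 (Meridian) > $6.01 (Larkspur) > $3.38 (Cinder) > $0.95 (Brio) > …
Slot 1: Meridian pays $6.01 × 1180 = $7091.80
Slot 2: Larkspur pays $3.38 × 530 = $1791.40
Slot 3: Cinder pays $0.95 × 260 = $247.00
Total = $9130.20

Total revenue: $9130.20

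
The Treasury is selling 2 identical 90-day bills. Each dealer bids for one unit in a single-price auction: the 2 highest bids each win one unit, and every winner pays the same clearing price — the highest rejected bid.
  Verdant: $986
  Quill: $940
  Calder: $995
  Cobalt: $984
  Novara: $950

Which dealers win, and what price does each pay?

Bids ranked high→low: 995 (Calder), 986 (Verdant), 984 (Cobalt), 950 (Novara), …
The 2 highest are Calder, Verdant.
Highest unsuccessful bid: $984 → clearing price.

Calder, Verdant; each pays $984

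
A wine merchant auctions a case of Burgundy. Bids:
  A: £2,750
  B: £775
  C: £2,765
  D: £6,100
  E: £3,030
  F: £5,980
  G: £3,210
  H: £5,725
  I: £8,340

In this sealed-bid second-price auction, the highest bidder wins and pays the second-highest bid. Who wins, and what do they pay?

Sorting bids: 8,340 (I) > 6,100 (D) > 5,980 (F) > 5,725 (H) > 3,210 (G) > 3,030 (E) > …
Second-price: I pays D's bid of £6,100.

I pays £6,100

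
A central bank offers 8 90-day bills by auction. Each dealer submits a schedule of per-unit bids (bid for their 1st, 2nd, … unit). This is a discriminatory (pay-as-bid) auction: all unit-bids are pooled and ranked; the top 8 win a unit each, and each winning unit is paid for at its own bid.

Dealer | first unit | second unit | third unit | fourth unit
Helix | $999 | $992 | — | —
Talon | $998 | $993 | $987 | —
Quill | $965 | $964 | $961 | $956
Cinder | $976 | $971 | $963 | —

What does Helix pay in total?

All unit-bids, highest first — top 8: 999 (Helix-1), 998 (Talon-1), 993 (Talon-2), 992 (Helix-2), 987 (Talon-3), 976 (Cinder-1), 971 (Cinder-2), 965 (Quill-1)
Next rejected bid: $964 (not a price — pay-as-bid).
Helix's winning unit-bids: 999 + 992 = $1,991.

Helix pays $1,991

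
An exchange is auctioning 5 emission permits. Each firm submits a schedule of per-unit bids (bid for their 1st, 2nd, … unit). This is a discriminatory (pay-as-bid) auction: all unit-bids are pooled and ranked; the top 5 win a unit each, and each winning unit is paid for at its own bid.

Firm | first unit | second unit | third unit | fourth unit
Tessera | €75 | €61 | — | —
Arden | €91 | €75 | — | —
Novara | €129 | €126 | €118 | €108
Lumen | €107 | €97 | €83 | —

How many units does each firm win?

Pooled unit-bids ranked (top 5): 129 (Novara-1), 126 (Novara-2), 118 (Novara-3), 108 (Novara-4), 107 (Lumen-1)
Next rejected bid: €97 (not a price — pay-as-bid).
Allocation: Lumen 1, Novara 4.

Lumen 1, Novara 4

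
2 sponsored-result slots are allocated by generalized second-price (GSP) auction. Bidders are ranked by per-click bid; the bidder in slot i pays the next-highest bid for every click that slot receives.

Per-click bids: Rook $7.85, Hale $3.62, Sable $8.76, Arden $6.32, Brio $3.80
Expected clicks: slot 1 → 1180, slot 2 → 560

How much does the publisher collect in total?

Sorting advertisers: $8.76 (Sable) > $7.85 (Rook) > $6.32 (Arden) > …
Slot 1: Sable pays $7.85 × 1180 = $9263.00
Slot 2: Rook pays $6.32 × 560 = $3539.20
Total = $12802.20

Total revenue: $12802.20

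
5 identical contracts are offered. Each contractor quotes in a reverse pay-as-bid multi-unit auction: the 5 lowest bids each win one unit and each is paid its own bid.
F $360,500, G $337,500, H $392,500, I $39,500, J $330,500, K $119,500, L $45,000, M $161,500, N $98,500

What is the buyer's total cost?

Total cost: $464,000

Ordering the bids: 39,500 (I), 45,000 (L), 98,500 (N), 119,500 (K), 161,500 (M), 330,500 (J), 337,500 (G), …
Lowest 5: I, L, N, K, M.
Total cost = 39,500 + 45,000 + 98,500 + 119,500 + 161,500 = $464,000.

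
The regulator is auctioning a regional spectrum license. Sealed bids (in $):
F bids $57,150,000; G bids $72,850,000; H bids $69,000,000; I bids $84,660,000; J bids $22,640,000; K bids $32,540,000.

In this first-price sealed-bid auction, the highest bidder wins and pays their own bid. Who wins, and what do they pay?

I pays $84,660,000

First-price sealed-bid auction: the highest bidder wins and pays their own bid.
Bids ranked: 84,660,000 (I) > 72,850,000 (G) > 69,000,000 (H) > 57,150,000 (F) > 32,540,000 (K) > 22,640,000 (J)
I has the highest bid and pays exactly that: $84,660,000.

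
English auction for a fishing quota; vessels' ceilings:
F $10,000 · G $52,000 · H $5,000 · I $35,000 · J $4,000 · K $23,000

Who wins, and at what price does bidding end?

G wins at $35,000

Rule: the price rises until one bidder remains; the winner pays the price at which the last rival dropped out.
Sorting limits: 52,000 (G) > 35,000 (I) > 23,000 (K) > 10,000 (F) > 5,000 (H) > 4,000 (J)
Bidding ends when I exits at $35,000; G takes it.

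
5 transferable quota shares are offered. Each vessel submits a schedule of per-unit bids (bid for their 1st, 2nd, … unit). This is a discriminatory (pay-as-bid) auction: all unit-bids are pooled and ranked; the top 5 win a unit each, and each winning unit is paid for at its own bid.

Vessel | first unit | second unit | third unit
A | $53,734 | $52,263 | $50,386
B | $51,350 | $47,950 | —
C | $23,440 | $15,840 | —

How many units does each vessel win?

A 3, B 2

Merging the schedules and taking the best 5: 53,734 (A-1), 52,263 (A-2), 51,350 (B-1), 50,386 (A-3), 47,950 (B-2)
Next rejected bid: $23,440 (not a price — pay-as-bid).
Allocation: A 3, B 2.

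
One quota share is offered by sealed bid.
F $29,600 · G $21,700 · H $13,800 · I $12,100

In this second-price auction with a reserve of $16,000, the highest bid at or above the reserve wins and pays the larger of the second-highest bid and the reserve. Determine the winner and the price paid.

Sorting bids: 29,600 (F) > 21,700 (G) > 13,800 (H) > 12,100 (I)
F has the top bid at or above the reserve ($29,600).
max(second-highest $21,700, reserve $16,000) = $21,700; the reserve does not bind.

F pays $21,700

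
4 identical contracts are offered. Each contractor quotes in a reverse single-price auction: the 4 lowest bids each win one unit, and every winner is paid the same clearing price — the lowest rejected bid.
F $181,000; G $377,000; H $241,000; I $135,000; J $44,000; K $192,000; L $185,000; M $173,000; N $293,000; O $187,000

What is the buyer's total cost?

Total cost: $740,000

Ordering the bids: 44,000 (J), 135,000 (I), 173,000 (M), 181,000 (F), 185,000 (L), 187,000 (O), …
The 4 lowest are J, I, M, F.
Lowest unsuccessful bid: $185,000 → clearing price.
Total cost = 4 × $185,000 = $740,000.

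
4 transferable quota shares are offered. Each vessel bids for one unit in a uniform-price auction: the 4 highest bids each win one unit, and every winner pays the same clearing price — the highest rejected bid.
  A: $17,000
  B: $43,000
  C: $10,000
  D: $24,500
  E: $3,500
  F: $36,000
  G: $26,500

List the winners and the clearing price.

B, F, G, D; each pays $17,000

Bids ranked high→low: 43,000 (B), 36,000 (F), 26,500 (G), 24,500 (D), 17,000 (A), 10,000 (C), …
The 4 highest are B, F, G, D.
First losing bid is A's $17,000, which sets the uniform price.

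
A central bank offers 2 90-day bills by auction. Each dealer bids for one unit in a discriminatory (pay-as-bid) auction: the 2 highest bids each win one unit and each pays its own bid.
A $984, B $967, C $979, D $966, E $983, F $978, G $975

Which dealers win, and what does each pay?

A $984, E $983

Sorting: 984 (A), 983 (E), 979 (C), 978 (F), …
The 2 highest are A, E.
Each winner pays its own bid: A $984, E $983.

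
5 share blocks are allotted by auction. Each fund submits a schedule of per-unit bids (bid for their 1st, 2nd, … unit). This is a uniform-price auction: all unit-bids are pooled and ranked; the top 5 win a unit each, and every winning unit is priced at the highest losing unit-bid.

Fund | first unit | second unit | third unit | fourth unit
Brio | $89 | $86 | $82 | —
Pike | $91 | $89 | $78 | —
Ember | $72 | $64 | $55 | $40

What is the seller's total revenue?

Pooled unit-bids ranked (top 5): 91 (Pike-1), 89 (Brio-1), 89 (Pike-2), 86 (Brio-2), 82 (Brio-3)
First bid not allocated: $78.
Allocation: Brio 3, Pike 2. Every unit priced at $78.
Revenue = 5 × 78 = $390.

Total revenue: $390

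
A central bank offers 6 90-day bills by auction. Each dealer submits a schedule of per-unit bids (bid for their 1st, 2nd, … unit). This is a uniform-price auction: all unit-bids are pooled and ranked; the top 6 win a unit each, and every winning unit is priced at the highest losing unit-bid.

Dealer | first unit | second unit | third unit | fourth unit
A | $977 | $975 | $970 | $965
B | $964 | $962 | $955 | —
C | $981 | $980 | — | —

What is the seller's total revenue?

Merging the schedules and taking the best 6: 981 (C-1), 980 (C-2), 977 (A-1), 975 (A-2), 970 (A-3), 965 (A-4)
Highest rejected unit-bid = $964.
Allocation: A 4, C 2. Every unit priced at $964.
Revenue = 6 × 964 = $5,784.

Total revenue: $5,784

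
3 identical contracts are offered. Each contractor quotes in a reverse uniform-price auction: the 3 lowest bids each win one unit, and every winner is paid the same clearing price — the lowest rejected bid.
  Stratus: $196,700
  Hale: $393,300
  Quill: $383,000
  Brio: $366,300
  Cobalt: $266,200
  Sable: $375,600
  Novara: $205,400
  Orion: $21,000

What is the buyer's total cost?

Sorting: 21,000 (Orion), 196,700 (Stratus), 205,400 (Novara), 266,200 (Cobalt), 366,300 (Brio), …
Lowest 3: Orion, Stratus, Novara.
Clearing price = lowest rejected bid = $266,200.
Total cost = 3 × $266,200 = $798,600.

Total cost: $798,600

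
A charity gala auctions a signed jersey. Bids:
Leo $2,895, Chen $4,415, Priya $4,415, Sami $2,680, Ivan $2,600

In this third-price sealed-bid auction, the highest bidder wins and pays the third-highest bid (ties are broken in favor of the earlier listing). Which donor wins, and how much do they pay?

Bids ranked: 4,415 (Chen) > 4,415 (Priya) > 2,895 (Leo) > 2,680 (Sami) > 2,600 (Ivan)
Tie at $4,415 → Chen wins by tie-break.
Chen wins; payment is bid #3 in the ranking = $2,895.

Chen pays $2,895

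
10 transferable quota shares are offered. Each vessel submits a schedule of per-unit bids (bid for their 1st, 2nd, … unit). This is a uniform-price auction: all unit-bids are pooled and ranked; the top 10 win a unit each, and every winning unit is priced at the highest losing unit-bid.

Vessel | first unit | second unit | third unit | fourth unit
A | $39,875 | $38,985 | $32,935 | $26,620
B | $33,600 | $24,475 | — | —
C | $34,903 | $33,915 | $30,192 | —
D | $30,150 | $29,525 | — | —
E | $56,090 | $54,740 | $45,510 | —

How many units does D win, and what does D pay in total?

D: 0 units, pays $0

Merging the schedules and taking the best 10: 56,090 (E-1), 54,740 (E-2), 45,510 (E-3), 39,875 (A-1), 38,985 (A-2), 34,903 (C-1), 33,915 (C-2), 33,600 (B-1), 32,935 (A-3), 30,192 (C-3)
The (k+1)-th unit-bid is $30,150.
D wins 0 unit(s) at $30,150 each.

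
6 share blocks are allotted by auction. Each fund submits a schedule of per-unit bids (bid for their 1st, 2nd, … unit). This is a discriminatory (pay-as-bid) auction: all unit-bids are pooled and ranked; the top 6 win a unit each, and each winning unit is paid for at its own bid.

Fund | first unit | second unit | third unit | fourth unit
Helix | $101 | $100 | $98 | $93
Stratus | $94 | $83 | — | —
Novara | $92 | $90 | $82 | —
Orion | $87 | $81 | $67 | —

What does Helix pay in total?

Helix pays $392

All unit-bids, highest first — top 6: 101 (Helix-1), 100 (Helix-2), 98 (Helix-3), 94 (Stratus-1), 93 (Helix-4), 92 (Novara-1)
Next rejected bid: $90 (not a price — pay-as-bid).
Helix's winning unit-bids: 101 + 100 + 98 + 93 = $392.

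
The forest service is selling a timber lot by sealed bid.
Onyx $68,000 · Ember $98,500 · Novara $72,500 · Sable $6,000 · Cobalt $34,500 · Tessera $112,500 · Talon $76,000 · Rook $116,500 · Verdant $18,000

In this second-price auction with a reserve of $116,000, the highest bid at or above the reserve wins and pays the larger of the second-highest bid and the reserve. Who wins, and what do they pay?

Rook pays $116,000

Sorting bids: 116,500 (Rook) > 112,500 (Tessera) > 98,500 (Ember) > 76,000 (Talon) > 72,500 (Novara) > 68,000 (Onyx) > …
Highest eligible bid: Rook at $116,500.
Second-highest bid $112,500 is below the reserve $116,000, so the reserve binds → payment $116,000.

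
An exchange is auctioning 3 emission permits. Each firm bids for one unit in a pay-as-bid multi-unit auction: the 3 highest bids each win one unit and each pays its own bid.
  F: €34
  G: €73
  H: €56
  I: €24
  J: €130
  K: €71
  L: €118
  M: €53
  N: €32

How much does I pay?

Bids ranked high→low: 130 (J), 118 (L), 73 (G), 71 (K), 56 (H), …
The 3 highest are J, L, G.
I does not win → €0.

I pays €0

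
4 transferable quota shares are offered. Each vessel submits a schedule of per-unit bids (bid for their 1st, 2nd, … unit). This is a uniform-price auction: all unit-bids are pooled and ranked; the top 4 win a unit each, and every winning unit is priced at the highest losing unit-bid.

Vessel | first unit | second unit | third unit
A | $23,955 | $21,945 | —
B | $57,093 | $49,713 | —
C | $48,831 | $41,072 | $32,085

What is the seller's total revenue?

Total revenue: $128,340

Merging the schedules and taking the best 4: 57,093 (B-1), 49,713 (B-2), 48,831 (C-1), 41,072 (C-2)
First bid not allocated: $32,085.
Allocation: B 2, C 2. Every unit priced at $32,085.
Revenue = 4 × 32,085 = $128,340.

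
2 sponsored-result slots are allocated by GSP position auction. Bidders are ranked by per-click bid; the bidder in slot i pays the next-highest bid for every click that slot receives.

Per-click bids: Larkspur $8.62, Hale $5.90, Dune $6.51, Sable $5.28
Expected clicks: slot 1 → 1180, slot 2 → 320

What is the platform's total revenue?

Total revenue: $9569.80

Sorting advertisers: $8.62 (Larkspur) > $6.51 (Dune) > $5.90 (Hale) > …
Slot 1: Larkspur pays $6.51 × 1180 = $7681.80
Slot 2: Dune pays $5.90 × 320 = $1888.00
Total = $9569.80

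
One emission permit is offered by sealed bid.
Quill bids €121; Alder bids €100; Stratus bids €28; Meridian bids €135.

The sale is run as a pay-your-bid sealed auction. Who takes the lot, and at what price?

Meridian pays €135

Pay-your-bid sealed auction: the highest bidder wins and pays their own bid.
Bids in order: 135 (Meridian) > 121 (Quill) > 100 (Alder) > 28 (Stratus)
Meridian has the highest bid and pays exactly that: €135.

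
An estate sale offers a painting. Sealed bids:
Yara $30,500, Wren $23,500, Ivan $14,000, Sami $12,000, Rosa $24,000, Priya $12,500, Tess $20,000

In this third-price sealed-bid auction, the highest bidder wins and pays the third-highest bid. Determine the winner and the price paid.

Rule: the highest bidder wins and pays the third-highest bid.
Sorting bids: 30,500 (Yara) > 24,000 (Rosa) > 23,500 (Wren) > 20,000 (Tess) > 14,000 (Ivan) > 12,500 (Priya) > …
Yara wins; payment is bid #3 in the ranking = $23,500.

Yara pays $23,500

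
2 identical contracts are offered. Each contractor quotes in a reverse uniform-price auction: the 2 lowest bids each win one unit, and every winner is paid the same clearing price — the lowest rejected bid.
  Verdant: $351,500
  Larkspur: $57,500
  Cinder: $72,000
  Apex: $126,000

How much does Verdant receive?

Verdant is paid $0

Bids ranked low→high: 57,500 (Larkspur), 72,000 (Cinder), 126,000 (Apex), 351,500 (Verdant)
The 2 lowest are Larkspur, Cinder.
First losing bid is Apex's $126,000, which sets the uniform price.
Verdant does not win → is paid $0.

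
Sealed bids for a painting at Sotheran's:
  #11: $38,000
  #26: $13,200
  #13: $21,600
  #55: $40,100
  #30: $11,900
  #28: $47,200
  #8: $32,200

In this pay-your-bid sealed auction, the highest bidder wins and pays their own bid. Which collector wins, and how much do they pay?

Bids ranked: 47,200 (#28) > 40,100 (#55) > 38,000 (#11) > 32,200 (#8) > 21,600 (#13) > 13,200 (#26) > …
#28 is highest → pays own bid, $47,200.

#28 pays $47,200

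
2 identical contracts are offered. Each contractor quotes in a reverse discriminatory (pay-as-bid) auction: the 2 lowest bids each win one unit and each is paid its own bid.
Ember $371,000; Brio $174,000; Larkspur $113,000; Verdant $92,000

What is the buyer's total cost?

Sorting: 92,000 (Verdant), 113,000 (Larkspur), 174,000 (Brio), 371,000 (Ember)
Lowest 2: Verdant, Larkspur.
Total cost = 92,000 + 113,000 = $205,000.

Total cost: $205,000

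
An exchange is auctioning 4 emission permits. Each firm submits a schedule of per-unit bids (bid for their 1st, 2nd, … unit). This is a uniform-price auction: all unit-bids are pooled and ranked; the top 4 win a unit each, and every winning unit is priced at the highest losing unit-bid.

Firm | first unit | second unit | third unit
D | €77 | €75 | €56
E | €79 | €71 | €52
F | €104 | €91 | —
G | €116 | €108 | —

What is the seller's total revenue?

Total revenue: €316

All unit-bids, highest first — top 4: 116 (G-1), 108 (G-2), 104 (F-1), 91 (F-2)
Highest rejected unit-bid = €79.
Allocation: F 2, G 2. Every unit priced at €79.
Revenue = 4 × 79 = €316.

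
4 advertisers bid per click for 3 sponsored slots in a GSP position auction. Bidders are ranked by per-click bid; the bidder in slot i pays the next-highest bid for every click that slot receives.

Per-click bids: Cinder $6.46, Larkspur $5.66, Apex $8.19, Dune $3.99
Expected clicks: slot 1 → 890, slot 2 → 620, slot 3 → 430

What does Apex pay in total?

Apex pays $5749.40

Per-click bids in order: $8.19 (Apex) > $6.46 (Cinder) > $5.66 (Larkspur) > $3.99 (Dune)
Apex holds slot 1 → pays next bid $6.46 × 890 clicks = $5749.40.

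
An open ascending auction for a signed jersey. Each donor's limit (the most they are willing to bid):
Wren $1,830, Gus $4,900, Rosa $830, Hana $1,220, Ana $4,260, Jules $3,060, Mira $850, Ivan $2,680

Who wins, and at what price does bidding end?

Gus wins at $4,260

Limits in order: 4,900 (Gus) > 4,260 (Ana) > 3,060 (Jules) > 2,680 (Ivan) > 1,830 (Wren) > 1,220 (Hana) > …
Ana is the last rival to drop out, at $4,260; Gus remains and wins at that price.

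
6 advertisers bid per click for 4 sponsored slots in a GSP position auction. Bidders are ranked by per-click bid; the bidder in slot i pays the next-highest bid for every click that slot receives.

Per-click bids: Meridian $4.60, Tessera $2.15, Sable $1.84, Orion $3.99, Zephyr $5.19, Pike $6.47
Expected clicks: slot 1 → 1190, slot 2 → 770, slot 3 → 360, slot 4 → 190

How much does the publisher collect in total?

Total revenue: $11563.00

Ranked by bid: $6.47 (Pike) > $5.19 (Zephyr) > $4.60 (Meridian) > $3.99 (Orion) > $2.15 (Tessera) > …
Slot 1: Pike pays $5.19 × 1190 = $6176.10
Slot 2: Zephyr pays $4.60 × 770 = $3542.00
Slot 3: Meridian pays $3.99 × 360 = $1436.40
Slot 4: Orion pays $2.15 × 190 = $408.50
Total = $11563.00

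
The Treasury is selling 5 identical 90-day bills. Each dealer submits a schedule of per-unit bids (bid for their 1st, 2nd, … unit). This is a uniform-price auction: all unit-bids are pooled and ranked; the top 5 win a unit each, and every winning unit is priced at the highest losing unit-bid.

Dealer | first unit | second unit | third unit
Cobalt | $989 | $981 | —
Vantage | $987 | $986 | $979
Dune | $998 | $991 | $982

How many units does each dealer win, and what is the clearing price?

Merging the schedules and taking the best 5: 998 (Dune-1), 991 (Dune-2), 989 (Cobalt-1), 987 (Vantage-1), 986 (Vantage-2)
Highest rejected unit-bid = $982.
Allocation: Cobalt 1, Dune 2, Vantage 2.

Cobalt 1, Dune 2, Vantage 2; clearing price $982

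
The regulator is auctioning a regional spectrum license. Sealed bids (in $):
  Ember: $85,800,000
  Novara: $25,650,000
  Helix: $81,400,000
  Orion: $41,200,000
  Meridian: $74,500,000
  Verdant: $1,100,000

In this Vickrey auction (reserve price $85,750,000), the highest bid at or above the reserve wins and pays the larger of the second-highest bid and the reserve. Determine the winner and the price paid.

Bids ranked: 85,800,000 (Ember) > 81,400,000 (Helix) > 74,500,000 (Meridian) > 41,200,000 (Orion) > 25,650,000 (Novara) > 1,100,000 (Verdant)
Ember has the top bid at or above the reserve ($85,800,000).
Second-highest bid $81,400,000 is below the reserve $85,750,000, so the reserve binds → payment $85,750,000.

Ember pays $85,750,000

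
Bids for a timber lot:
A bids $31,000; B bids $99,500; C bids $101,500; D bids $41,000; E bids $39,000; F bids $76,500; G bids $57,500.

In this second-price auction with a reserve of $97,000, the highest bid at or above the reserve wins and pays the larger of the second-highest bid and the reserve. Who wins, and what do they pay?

Bids ranked: 101,500 (C) > 99,500 (B) > 76,500 (F) > 57,500 (G) > 41,000 (D) > 39,000 (E) > …
C has the top bid at or above the reserve ($101,500).
Second-highest bid $99,500 exceeds the reserve $97,000 → payment $99,500.

C pays $99,500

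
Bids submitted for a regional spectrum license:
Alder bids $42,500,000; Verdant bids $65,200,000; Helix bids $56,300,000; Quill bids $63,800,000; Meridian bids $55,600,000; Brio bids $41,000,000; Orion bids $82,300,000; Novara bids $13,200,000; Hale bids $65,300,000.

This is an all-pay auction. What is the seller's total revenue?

Total revenue: $485,200,000

All-pay auction: the highest bidder wins the item, but every bidder pays their own bid.
Bids in order: 82,300,000 (Orion) > 65,300,000 (Hale) > 65,200,000 (Verdant) > 63,800,000 (Quill) > 56,300,000 (Helix) > 55,600,000 (Meridian) > …
Orion wins with the top bid; all bids are sunk regardless.
Every bidder forfeits their bid regardless of winning.
Revenue = 42,500,000 + 65,200,000 + 56,300,000 + 63,800,000 + 55,600,000 + 41,000,000 + 82,300,000 + 13,200,000 + 65,300,000 = $485,200,000.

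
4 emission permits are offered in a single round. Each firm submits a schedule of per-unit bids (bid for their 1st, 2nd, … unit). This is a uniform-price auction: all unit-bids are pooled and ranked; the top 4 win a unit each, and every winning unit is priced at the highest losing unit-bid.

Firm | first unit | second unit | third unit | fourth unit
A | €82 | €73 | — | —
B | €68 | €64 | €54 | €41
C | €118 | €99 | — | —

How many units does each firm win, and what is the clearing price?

Pooled unit-bids ranked (top 4): 118 (C-1), 99 (C-2), 82 (A-1), 73 (A-2)
The (k+1)-th unit-bid is €68.
Allocation: A 2, C 2.

A 2, C 2; clearing price €68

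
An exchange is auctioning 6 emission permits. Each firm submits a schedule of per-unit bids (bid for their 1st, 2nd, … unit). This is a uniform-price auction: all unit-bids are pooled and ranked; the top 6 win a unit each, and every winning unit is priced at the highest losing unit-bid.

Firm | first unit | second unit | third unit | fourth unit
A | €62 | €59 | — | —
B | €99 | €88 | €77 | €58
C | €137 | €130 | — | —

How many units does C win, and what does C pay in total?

All unit-bids, highest first — top 6: 137 (C-1), 130 (C-2), 99 (B-1), 88 (B-2), 77 (B-3), 62 (A-1)
Highest rejected unit-bid = €59.
C wins 2 unit(s) at €59 each.

C: 2 units, pays €118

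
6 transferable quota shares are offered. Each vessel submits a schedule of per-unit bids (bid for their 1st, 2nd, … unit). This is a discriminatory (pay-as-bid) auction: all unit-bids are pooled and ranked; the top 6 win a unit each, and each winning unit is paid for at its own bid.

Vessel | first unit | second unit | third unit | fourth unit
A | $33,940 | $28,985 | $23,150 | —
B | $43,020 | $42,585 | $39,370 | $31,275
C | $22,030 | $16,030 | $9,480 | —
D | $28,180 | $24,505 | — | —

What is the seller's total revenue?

Total revenue: $219,175

Pooled unit-bids ranked (top 6): 43,020 (B-1), 42,585 (B-2), 39,370 (B-3), 33,940 (A-1), 31,275 (B-4), 28,985 (A-2)
Next rejected bid: $28,180 (not a price — pay-as-bid).
Each winning unit pays its own bid.
Revenue = 43,020 + 42,585 + 39,370 + 33,940 + 31,275 + 28,985 = $219,175.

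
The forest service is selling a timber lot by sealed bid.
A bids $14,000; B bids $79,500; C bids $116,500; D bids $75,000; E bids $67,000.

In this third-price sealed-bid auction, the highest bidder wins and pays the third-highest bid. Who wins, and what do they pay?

C pays $75,000

Bids in order: 116,500 (C) > 79,500 (B) > 75,000 (D) > 67,000 (E) > 14,000 (A)
C is highest; pays the third-highest bid, $75,000.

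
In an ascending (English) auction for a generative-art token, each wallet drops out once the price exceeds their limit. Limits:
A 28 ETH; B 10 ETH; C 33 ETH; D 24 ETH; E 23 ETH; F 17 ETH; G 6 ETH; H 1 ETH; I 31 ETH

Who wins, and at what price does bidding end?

C wins at 31 ETH

Limits in order: 33 (C) > 31 (I) > 28 (A) > 24 (D) > 23 (E) > 17 (F) > …
Bidding ends when I exits at 31 ETH; C takes it.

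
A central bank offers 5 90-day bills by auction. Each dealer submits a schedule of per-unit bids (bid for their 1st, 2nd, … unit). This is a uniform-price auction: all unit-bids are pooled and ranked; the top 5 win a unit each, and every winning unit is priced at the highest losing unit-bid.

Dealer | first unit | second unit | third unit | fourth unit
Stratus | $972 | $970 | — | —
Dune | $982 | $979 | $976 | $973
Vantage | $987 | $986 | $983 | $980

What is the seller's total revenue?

Total revenue: $4,895

Pooled unit-bids ranked (top 5): 987 (Vantage-1), 986 (Vantage-2), 983 (Vantage-3), 982 (Dune-1), 980 (Vantage-4)
Highest rejected unit-bid = $979.
Allocation: Dune 1, Vantage 4. Every unit priced at $979.
Revenue = 5 × 979 = $4,895.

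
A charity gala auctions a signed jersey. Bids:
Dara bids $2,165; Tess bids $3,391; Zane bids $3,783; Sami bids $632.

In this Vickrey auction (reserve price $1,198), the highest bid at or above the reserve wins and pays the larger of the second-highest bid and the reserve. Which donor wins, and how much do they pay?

Zane pays $3,391

Sorting bids: 3,783 (Zane) > 3,391 (Tess) > 2,165 (Dara) > 632 (Sami)
Zane has the top bid at or above the reserve ($3,783).
max(second-highest $3,391, reserve $1,198) = $3,391; the reserve does not bind.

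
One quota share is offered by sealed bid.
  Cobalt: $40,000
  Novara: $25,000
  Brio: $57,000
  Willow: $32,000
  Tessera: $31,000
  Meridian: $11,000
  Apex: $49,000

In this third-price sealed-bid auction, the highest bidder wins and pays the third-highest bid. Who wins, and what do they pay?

Sorting bids: 57,000 (Brio) > 49,000 (Apex) > 40,000 (Cobalt) > 32,000 (Willow) > 31,000 (Tessera) > 25,000 (Novara) > …
Brio is highest; pays the third-highest bid, $40,000.

Brio pays $40,000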